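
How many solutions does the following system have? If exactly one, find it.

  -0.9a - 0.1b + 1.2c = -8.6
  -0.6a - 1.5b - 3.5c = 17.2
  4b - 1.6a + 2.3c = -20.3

a = 3, b = -1, c = -5

Row-reduce the augmented matrix:
R1 ← R1 / (-9/10).
R2 ← R2 + 3/5·R1.
R3 ← R3 + 8/5·R1.
R2 ← R2 / (-43/30).
R1 ← R1 − 1/9·R2.
R3 ← R3 − 188/45·R2.
R3 ← R3 / (-371/30).
R1 ← R1 + 5/3·R3.
R2 ← R2 − 3·R3.
Reading off the reduced rows gives a = 3, b = -1, c = -5.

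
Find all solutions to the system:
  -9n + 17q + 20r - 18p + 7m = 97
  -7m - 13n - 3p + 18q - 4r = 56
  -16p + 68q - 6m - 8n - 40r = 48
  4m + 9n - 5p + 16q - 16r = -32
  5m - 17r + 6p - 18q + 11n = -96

Row-reduce:
R1 ← R1 / (7).
R2 ← R2 + 7·R1.
R3 ← R3 + 6·R1.
R4 ← R4 − 4·R1.
R5 ← R5 − 5·R1.
R2 ← R2 / (-22).
R1 ← R1 + 9/7·R2.
R3 ← R3 + 110/7·R2.
R4 ← R4 − 99/7·R2.
R5 ← R5 − 122/7·R2.
R3 ← R3 / (-115/7).
R1 ← R1 + 207/154·R3.
R2 ← R2 − 21/22·R3.
R4 ← R4 + 115/14·R3.
R5 ← R5 − 171/77·R3.
Swap R4 and R5.
R4 ← R4 / (6789/1265).
R1 ← R1 + 238/55·R4.
R2 ← R2 − 2219/1265·R4.
R3 ← R3 + 403/115·R4.
Rank is 4 with 5 unknowns, leaving r free.

infinitely many solutions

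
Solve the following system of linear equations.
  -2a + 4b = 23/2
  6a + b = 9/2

a = 1/4, b = 3

Row-reduce the augmented matrix:
R1 ← R1 / (-2).
R2 ← R2 − 6·R1.
R2 ← R2 / (13).
R1 ← R1 + 2·R2.
Reading off the reduced rows gives a = 1/4, b = 3.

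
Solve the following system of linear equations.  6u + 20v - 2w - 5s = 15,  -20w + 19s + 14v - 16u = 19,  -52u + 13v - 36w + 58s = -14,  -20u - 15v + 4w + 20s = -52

Row-reduce:
R1 ← R1 / (6).
R2 ← R2 + 16·R1.
R3 ← R3 + 52·R1.
R4 ← R4 + 20·R1.
R2 ← R2 / (202/3).
R1 ← R1 − 10/3·R2.
R3 ← R3 − 559/3·R2.
R4 ← R4 − 155/3·R2.
R3 ← R3 / (1694/101).
R1 ← R1 − 93/101·R3.
R2 ← R2 + 38/101·R3.
R4 ← R4 − 1694/101·R3.
Rank is 3 with 4 unknowns, leaving s free.

infinitely many solutions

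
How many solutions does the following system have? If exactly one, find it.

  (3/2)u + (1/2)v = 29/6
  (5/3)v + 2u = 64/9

u = 3, v = 2/3

Row-reduce the augmented matrix:
R1 ← R1 / (3/2).
R2 ← R2 − 2·R1.
R1 ← R1 − 1/3·R2.
Reading off the reduced rows gives u = 3, v = 2/3.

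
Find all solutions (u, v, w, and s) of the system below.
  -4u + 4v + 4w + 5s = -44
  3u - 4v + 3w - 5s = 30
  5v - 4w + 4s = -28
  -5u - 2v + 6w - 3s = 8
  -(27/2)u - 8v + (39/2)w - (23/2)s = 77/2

no solution

Row-reduce:
R1 ← R1 / (-4).
R2 ← R2 − 3·R1.
R4 ← R4 + 5·R1.
R5 ← R5 + 27/2·R1.
R2 ← R2 / (-1).
R1 ← R1 + 1·R2.
R3 ← R3 − 5·R2.
R4 ← R4 + 7·R2.
R5 ← R5 + 43/2·R2.
R3 ← R3 / (26).
R1 ← R1 + 7·R3.
R2 ← R2 + 6·R3.
R4 ← R4 + 41·R3.
R5 ← R5 + 123·R3.
R4 ← R4 / (-421/104).
R1 ← R1 + 63/104·R4.
R2 ← R2 − 19/26·R4.
R3 ← R3 + 9/104·R4.
R5 ← R5 + 1263/104·R4.
Row 5 reduces to 0 = -1/2, a contradiction. The system is inconsistent.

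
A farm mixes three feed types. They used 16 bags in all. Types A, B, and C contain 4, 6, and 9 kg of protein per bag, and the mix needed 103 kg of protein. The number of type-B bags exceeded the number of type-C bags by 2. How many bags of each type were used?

type-A bags: 4, type-B bags: 7, type-C bags: 5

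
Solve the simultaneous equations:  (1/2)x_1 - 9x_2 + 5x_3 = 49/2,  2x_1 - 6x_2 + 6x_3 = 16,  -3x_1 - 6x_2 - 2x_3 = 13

Row-reduce:
R1 ← R1 / (1/2).
R2 ← R2 − 2·R1.
R3 ← R3 + 3·R1.
R2 ← R2 / (30).
R1 ← R1 + 18·R2.
R3 ← R3 + 60·R2.
Row 3 reduces to 0 = -4, a contradiction. The system is inconsistent.

no solution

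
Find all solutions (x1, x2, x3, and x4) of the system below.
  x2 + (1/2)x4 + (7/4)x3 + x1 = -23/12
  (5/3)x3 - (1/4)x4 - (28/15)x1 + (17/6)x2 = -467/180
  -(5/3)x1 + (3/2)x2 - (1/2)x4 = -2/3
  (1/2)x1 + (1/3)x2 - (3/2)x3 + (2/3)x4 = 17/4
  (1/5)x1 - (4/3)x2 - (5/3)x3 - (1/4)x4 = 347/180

Row-reduce the augmented matrix:
R2 ← R2 + 28/15·R1.
R3 ← R3 + 5/3·R1.
R4 ← R4 − 1/2·R1.
R5 ← R5 − 1/5·R1.
R2 ← R2 / (47/10).
R1 ← R1 − 1·R2.
R3 ← R3 − 19/6·R2.
R4 ← R4 + 1/6·R2.
R5 ← R5 + 23/15·R2.
R3 ← R3 / (-689/1692).
R1 ← R1 − 395/564·R3.
R2 ← R2 − 148/141·R3.
R4 ← R4 + 7445/3384·R3.
R5 ← R5 + 689/1692·R3.
R4 ← R4 / (18643/16536).
R1 ← R1 − 375/2756·R4.
R2 ← R2 + 251/1378·R4.
R3 ← R3 − 215/689·R4.
R5 reduces to 0 = 0, so the extra equation is consistent.
Reading off the reduced rows gives x1 = -1/2, x2 = 0, x3 = -5/3, x4 = 3.

x1 = -1/2, x2 = 0, x3 = -5/3, x4 = 3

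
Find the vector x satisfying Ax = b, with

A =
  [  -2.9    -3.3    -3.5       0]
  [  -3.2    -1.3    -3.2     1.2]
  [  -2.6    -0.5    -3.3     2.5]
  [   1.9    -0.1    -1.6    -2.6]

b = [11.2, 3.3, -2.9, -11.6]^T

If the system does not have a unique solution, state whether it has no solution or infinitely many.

Row-reduce the augmented matrix:
R1 ← R1 / (-29/10).
R2 ← R2 + 16/5·R1.
R3 ← R3 + 13/5·R1.
R4 ← R4 − 19/10·R1.
R2 ← R2 / (679/290).
R1 ← R1 − 33/29·R2.
R3 ← R3 − 713/290·R2.
R4 ← R4 + 328/145·R2.
R3 ← R3 / (-5821/6790).
R1 ← R1 − 601/679·R3.
R2 ← R2 − 192/679·R3.
R4 ← R4 + 22091/6790·R3.
R4 ← R4 / (-357769/58210).
R1 ← R1 − 4057/5821·R4.
R2 ← R2 − 5364/5821·R4.
R3 ← R3 + 8419/5821·R4.
Reading off the reduced rows gives x_1 = -3, x_2 = -5, x_3 = 4, x_4 = 0.

x_1 = -3, x_2 = -5, x_3 = 4, x_4 = 0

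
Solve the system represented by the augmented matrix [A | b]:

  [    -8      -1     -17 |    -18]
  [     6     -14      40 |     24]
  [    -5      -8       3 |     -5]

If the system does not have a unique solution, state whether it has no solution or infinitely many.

no solution

Row-reduce:
R1 ← R1 / (-8).
R2 ← R2 − 6·R1.
R3 ← R3 + 5·R1.
R2 ← R2 / (-59/4).
R1 ← R1 − 1/8·R2.
R3 ← R3 + 59/8·R2.
Row 3 reduces to 0 = 1, a contradiction. The system is inconsistent.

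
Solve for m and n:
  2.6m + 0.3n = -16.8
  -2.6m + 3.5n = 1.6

Row-reduce the augmented matrix:
R1 ← R1 / (13/5).
R2 ← R2 + 13/5·R1.
R2 ← R2 / (19/5).
R1 ← R1 − 3/26·R2.
Reading off the reduced rows gives m = -6, n = -4.

m = -6, n = -4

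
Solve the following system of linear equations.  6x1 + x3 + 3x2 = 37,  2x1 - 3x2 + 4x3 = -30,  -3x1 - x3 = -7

Row-reduce the augmented matrix:
R1 ← R1 / (6).
R2 ← R2 − 2·R1.
R3 ← R3 + 3·R1.
R2 ← R2 / (-4).
R1 ← R1 − 1/2·R2.
R3 ← R3 − 3/2·R2.
R3 ← R3 / (7/8).
R1 ← R1 − 5/8·R3.
R2 ← R2 + 11/12·R3.
Reading off the reduced rows gives x1 = 4, x2 = 6, x3 = -5.

x1 = 4, x2 = 6, x3 = -5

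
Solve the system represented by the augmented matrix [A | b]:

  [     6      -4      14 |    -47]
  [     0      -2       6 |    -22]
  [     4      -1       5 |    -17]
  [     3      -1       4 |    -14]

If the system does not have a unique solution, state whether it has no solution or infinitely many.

Row-reduce:
R1 ← R1 / (6).
R3 ← R3 − 4·R1.
R4 ← R4 − 3·R1.
R2 ← R2 / (-2).
R1 ← R1 + 2/3·R2.
R3 ← R3 − 5/3·R2.
R4 ← R4 − 1·R2.
R3 ← R3 / (2/3).
R1 ← R1 − 1/3·R3.
R2 ← R2 + 3·R3.
Row 4 reduces to 0 = -3/2, a contradiction. The system is inconsistent.

no solution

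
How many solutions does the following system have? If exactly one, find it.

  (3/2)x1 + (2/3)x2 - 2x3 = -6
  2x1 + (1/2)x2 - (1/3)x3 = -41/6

infinitely many solutions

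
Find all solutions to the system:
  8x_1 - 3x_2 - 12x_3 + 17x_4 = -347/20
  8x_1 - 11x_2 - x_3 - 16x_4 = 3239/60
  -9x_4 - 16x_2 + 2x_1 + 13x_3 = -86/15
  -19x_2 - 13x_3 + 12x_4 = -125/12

Row-reduce the augmented matrix:
R1 ← R1 / (8).
R2 ← R2 − 8·R1.
R3 ← R3 − 2·R1.
R2 ← R2 / (-8).
R1 ← R1 + 3/8·R2.
R3 ← R3 + 61/4·R2.
R4 ← R4 + 19·R2.
R3 ← R3 / (-159/32).
R1 ← R1 + 129/64·R3.
R2 ← R2 + 11/8·R3.
R4 ← R4 + 313/8·R3.
R4 ← R4 / (-47800/159).
R1 ← R1 + 873/53·R4.
R2 ← R2 + 1529/159·R4.
R3 ← R3 + 1589/159·R4.
Reading off the reduced rows gives x_1 = 4/5, x_2 = 1/4, x_3 = -7/3, x_4 = -3.

x_1 = 4/5, x_2 = 1/4, x_3 = -7/3, x_4 = -3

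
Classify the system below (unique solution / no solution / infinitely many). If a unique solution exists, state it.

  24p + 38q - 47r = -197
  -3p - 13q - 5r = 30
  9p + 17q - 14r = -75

Row-reduce:
R1 ← R1 / (24).
R2 ← R2 + 3·R1.
R3 ← R3 − 9·R1.
R2 ← R2 / (-33/4).
R1 ← R1 − 19/12·R2.
R3 ← R3 − 11/4·R2.
Row 3 reduces to 0 = 2/3, a contradiction. The system is inconsistent.

no solution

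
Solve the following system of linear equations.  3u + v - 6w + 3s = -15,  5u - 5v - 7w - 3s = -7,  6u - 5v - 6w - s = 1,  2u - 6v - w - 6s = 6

Row-reduce:
R1 ← R1 / (3).
R2 ← R2 − 5·R1.
R3 ← R3 − 6·R1.
R4 ← R4 − 2·R1.
R2 ← R2 / (-20/3).
R1 ← R1 − 1/3·R2.
R3 ← R3 + 7·R2.
R4 ← R4 + 20/3·R2.
R3 ← R3 / (57/20).
R1 ← R1 + 37/20·R3.
R2 ← R2 + 9/20·R3.
Row 4 reduces to 0 = -2, a contradiction. The system is inconsistent.

no solution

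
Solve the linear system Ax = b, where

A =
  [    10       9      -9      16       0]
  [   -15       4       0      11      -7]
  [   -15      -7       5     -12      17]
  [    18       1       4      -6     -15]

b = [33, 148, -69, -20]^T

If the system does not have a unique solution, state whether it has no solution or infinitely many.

infinitely many solutions

Row-reduce:
R1 ← R1 / (10).
R2 ← R2 + 15·R1.
R3 ← R3 + 15·R1.
R4 ← R4 − 18·R1.
R2 ← R2 / (35/2).
R1 ← R1 − 9/10·R2.
R3 ← R3 − 13/2·R2.
R4 ← R4 + 76/5·R2.
R3 ← R3 / (-122/35).
R1 ← R1 + 36/175·R3.
R2 ← R2 + 27/35·R3.
R4 ← R4 − 1483/175·R3.
R4 ← R4 / (-4167/610).
R1 ← R1 + 43/305·R4.
R2 ← R2 − 271/122·R4.
R3 ← R3 − 35/122·R4.
Rank is 4 with 5 unknowns, leaving x_5 free.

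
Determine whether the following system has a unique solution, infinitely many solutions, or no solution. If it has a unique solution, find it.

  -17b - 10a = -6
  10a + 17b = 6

infinitely many solutions

Row-reduce:
R1 ← R1 / (-10).
R2 ← R2 − 10·R1.
Rank is 1 with 2 unknowns, leaving b free.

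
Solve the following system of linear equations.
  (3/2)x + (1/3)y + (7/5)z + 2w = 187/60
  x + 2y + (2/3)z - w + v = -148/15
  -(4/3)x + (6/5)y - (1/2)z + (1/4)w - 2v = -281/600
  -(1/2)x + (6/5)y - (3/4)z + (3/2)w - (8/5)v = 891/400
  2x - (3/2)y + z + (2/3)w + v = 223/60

Row-reduce the augmented matrix:
R1 ← R1 / (3/2).
R2 ← R2 − 1·R1.
R3 ← R3 + 4/3·R1.
R4 ← R4 + 1/2·R1.
R5 ← R5 − 2·R1.
R2 ← R2 / (16/9).
R1 ← R1 − 2/9·R2.
R3 ← R3 − 202/135·R2.
R4 ← R4 − 59/45·R2.
R5 ← R5 + 35/18·R2.
R3 ← R3 / (218/225).
R1 ← R1 − 29/30·R3.
R2 ← R2 + 3/20·R3.
R4 ← R4 + 13/150·R3.
R5 ← R5 + 139/120·R3.
R4 ← R4 / (14805/3488).
R1 ← R1 + 8223/3488·R4.
R2 ← R2 + 4845/6976·R4.
R3 ← R3 − 7185/1744·R4.
R5 ← R5 − 9211/41856·R4.
R5 ← R5 / (-1186943/1015200).
R1 ← R1 − 35833/28200·R5.
R2 ← R2 + 3401/11280·R5.
R3 ← R3 + 1177/2820·R5.
R4 ← R4 + 6457/10575·R5.
Reading off the reduced rows gives x = -4/5, y = -14/5, z = -1/4, w = 14/5, v = -1/2.

x = -4/5, y = -14/5, z = -1/4, w = 14/5, v = -1/2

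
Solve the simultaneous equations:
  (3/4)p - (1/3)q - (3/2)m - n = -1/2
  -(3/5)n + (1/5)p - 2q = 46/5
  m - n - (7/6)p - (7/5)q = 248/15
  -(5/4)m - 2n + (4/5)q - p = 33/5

m = 4, n = -6, p = -2, q = -3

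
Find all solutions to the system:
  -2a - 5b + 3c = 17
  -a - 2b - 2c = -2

infinitely many solutions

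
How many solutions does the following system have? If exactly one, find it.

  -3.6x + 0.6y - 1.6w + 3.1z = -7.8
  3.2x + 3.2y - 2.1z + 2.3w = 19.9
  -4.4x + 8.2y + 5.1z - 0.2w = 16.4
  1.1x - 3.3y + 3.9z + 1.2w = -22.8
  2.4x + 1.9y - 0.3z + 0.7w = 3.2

x = -3, y = 3, z = -4, w = 5

Row-reduce the augmented matrix:
R1 ← R1 / (-18/5).
R2 ← R2 − 16/5·R1.
R3 ← R3 + 22/5·R1.
R4 ← R4 − 11/10·R1.
R5 ← R5 − 12/5·R1.
R2 ← R2 / (56/15).
R1 ← R1 + 1/6·R2.
R3 ← R3 − 112/15·R2.
R4 ← R4 + 187/60·R2.
R5 ← R5 − 23/10·R2.
Swap R3 and R4.
R3 ← R3 / (36251/6720).
R1 ← R1 + 559/672·R3.
R2 ← R2 − 59/336·R3.
R5 ← R5 − 4579/3360·R3.
Swap R4 and R5.
R4 ← R4 / (-922377/725020).
R1 ← R1 − 51207/72502·R4.
R2 ← R2 − 13639/72502·R4.
R3 ← R3 − 9703/36251·R4.
R5 reduces to 0 = 0, so the extra equation is consistent.
Reading off the reduced rows gives x = -3, y = 3, z = -4, w = 5.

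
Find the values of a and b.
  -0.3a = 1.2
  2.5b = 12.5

Row-reduce the augmented matrix:
R1 ← R1 / (-3/10).
R2 ← R2 / (5/2).
Reading off the reduced rows gives a = -4, b = 5.

a = -4, b = 5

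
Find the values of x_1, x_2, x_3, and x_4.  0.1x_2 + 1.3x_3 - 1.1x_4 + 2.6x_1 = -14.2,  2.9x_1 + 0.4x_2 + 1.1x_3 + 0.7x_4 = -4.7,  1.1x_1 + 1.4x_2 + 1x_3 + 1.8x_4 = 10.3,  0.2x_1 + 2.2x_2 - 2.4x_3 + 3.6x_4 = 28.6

x_1 = -3, x_2 = 4, x_3 = -1, x_4 = 5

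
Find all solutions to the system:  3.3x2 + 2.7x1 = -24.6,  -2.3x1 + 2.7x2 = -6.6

x1 = -3, x2 = -5

Row-reduce the augmented matrix:
R1 ← R1 / (27/10).
R2 ← R2 + 23/10·R1.
R2 ← R2 / (248/45).
R1 ← R1 − 11/9·R2.
Reading off the reduced rows gives x1 = -3, x2 = -5.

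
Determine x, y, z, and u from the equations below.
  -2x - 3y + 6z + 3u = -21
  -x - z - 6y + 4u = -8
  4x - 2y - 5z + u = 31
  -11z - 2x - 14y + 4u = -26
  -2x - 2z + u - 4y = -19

x = 6, y = 4, z = -2, u = 5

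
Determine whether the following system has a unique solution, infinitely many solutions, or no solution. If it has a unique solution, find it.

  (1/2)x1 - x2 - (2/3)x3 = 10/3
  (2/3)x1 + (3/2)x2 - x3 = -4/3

infinitely many solutions

Row-reduce:
R1 ← R1 / (1/2).
R2 ← R2 − 2/3·R1.
R2 ← R2 / (17/6).
R1 ← R1 + 2·R2.
Rank is 2 with 3 unknowns, leaving x3 free.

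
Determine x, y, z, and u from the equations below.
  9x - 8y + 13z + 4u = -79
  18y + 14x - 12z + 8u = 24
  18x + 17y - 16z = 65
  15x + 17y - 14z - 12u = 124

x = -1, y = 3, z = -2, u = -5

Row-reduce the augmented matrix:
R1 ← R1 / (9).
R2 ← R2 − 14·R1.
R3 ← R3 − 18·R1.
R4 ← R4 − 15·R1.
R2 ← R2 / (274/9).
R1 ← R1 + 8/9·R2.
R3 ← R3 − 33·R2.
R4 ← R4 − 91/3·R2.
R3 ← R3 / (-969/137).
R1 ← R1 − 69/137·R3.
R2 ← R2 + 145/137·R3.
R4 ← R4 + 488/137·R3.
R4 ← R4 / (-880/57).
R1 ← R1 + 4/19·R4.
R2 ← R2 − 88/57·R4.
R3 ← R3 − 80/57·R4.
Reading off the reduced rows gives x = -1, y = 3, z = -2, u = -5.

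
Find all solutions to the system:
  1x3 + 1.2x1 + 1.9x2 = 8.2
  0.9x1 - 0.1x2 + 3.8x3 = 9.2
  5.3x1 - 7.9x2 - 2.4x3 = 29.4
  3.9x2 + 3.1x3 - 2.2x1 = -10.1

x1 = 6, x2 = 0, x3 = 1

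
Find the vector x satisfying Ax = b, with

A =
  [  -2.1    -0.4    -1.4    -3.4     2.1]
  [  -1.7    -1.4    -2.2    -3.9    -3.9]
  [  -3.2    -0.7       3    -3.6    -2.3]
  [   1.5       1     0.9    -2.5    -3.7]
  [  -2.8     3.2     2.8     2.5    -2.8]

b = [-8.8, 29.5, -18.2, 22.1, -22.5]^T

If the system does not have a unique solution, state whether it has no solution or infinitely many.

x_1 = 5, x_2 = -1, x_3 = -6, x_4 = -1, x_5 = -5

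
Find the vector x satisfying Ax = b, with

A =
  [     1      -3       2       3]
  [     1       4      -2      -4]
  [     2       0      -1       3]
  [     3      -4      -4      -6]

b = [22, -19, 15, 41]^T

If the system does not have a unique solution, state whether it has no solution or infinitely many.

x_1 = 5, x_2 = -6, x_3 = -2, x_4 = 1

Row-reduce the augmented matrix:
R2 ← R2 − 1·R1.
R3 ← R3 − 2·R1.
R4 ← R4 − 3·R1.
R2 ← R2 / (7).
R1 ← R1 + 3·R2.
R3 ← R3 − 6·R2.
R4 ← R4 − 5·R2.
R3 ← R3 / (-11/7).
R1 ← R1 − 2/7·R3.
R2 ← R2 + 4/7·R3.
R4 ← R4 + 50/7·R3.
R4 ← R4 / (-260/11).
R1 ← R1 − 6/11·R4.
R2 ← R2 + 23/11·R4.
R3 ← R3 + 21/11·R4.
Reading off the reduced rows gives x_1 = 5, x_2 = -6, x_3 = -2, x_4 = 1.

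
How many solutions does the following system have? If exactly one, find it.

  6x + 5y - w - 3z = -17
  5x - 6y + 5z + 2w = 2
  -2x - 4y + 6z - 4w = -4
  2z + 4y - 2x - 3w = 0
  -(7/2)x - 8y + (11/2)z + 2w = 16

no solution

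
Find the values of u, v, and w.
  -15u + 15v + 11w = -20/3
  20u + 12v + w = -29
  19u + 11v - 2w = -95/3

Row-reduce the augmented matrix:
R1 ← R1 / (-15).
R2 ← R2 − 20·R1.
R3 ← R3 − 19·R1.
R2 ← R2 / (32).
R1 ← R1 + 1·R2.
R3 ← R3 − 30·R2.
R3 ← R3 / (-661/240).
R1 ← R1 + 39/160·R3.
R2 ← R2 − 47/96·R3.
Reading off the reduced rows gives u = -1/3, v = -2, w = 5/3.

u = -1/3, v = -2, w = 5/3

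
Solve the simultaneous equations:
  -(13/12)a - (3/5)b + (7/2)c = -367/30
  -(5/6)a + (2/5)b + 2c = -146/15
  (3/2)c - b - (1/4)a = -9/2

no solution

Row-reduce:
R1 ← R1 / (-13/12).
R2 ← R2 + 5/6·R1.
R3 ← R3 + 1/4·R1.
R2 ← R2 / (56/65).
R1 ← R1 − 36/65·R2.
R3 ← R3 + 56/65·R2.
Row 3 reduces to 0 = -2, a contradiction. The system is inconsistent.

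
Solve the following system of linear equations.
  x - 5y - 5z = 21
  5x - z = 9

infinitely many solutions

Row-reduce:
R2 ← R2 − 5·R1.
R2 ← R2 / (25).
R1 ← R1 + 5·R2.
Rank is 2 with 3 unknowns, leaving z free.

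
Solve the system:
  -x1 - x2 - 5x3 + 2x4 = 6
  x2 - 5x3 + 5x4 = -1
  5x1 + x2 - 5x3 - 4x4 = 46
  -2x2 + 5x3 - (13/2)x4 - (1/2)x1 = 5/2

Row-reduce:
R1 ← R1 / (-1).
R3 ← R3 − 5·R1.
R4 ← R4 + 1/2·R1.
R1 ← R1 − 1·R2.
R3 ← R3 + 4·R2.
R4 ← R4 + 3/2·R2.
R3 ← R3 / (-50).
R1 ← R1 − 10·R3.
R2 ← R2 + 5·R3.
Row 4 reduces to 0 = -2, a contradiction. The system is inconsistent.

no solution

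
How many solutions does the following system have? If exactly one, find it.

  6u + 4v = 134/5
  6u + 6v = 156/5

u = 3, v = 11/5

Row-reduce the augmented matrix:
R1 ← R1 / (6).
R2 ← R2 − 6·R1.
R2 ← R2 / (2).
R1 ← R1 − 2/3·R2.
Reading off the reduced rows gives u = 3, v = 11/5.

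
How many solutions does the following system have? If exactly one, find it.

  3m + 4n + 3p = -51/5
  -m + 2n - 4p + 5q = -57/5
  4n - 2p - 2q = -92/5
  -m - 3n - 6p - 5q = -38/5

m = -2, n = -3, p = 13/5, q = 3/5

Row-reduce the augmented matrix:
R1 ← R1 / (3).
R2 ← R2 + 1·R1.
R4 ← R4 + 1·R1.
R2 ← R2 / (10/3).
R1 ← R1 − 4/3·R2.
R3 ← R3 − 4·R2.
R4 ← R4 + 5/3·R2.
R3 ← R3 / (8/5).
R1 ← R1 − 11/5·R3.
R2 ← R2 + 9/10·R3.
R4 ← R4 + 13/2·R3.
R4 ← R4 / (-35).
R1 ← R1 − 9·R4.
R2 ← R2 + 3·R4.
R3 ← R3 + 5·R4.
Reading off the reduced rows gives m = -2, n = -3, p = 13/5, q = 3/5.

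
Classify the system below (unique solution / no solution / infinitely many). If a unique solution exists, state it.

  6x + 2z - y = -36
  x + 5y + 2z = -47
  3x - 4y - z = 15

Row-reduce the augmented matrix:
R1 ← R1 / (6).
R2 ← R2 − 1·R1.
R3 ← R3 − 3·R1.
R2 ← R2 / (31/6).
R1 ← R1 + 1/6·R2.
R3 ← R3 + 7/2·R2.
R3 ← R3 / (-27/31).
R1 ← R1 − 12/31·R3.
R2 ← R2 − 10/31·R3.
Reading off the reduced rows gives x = -5, y = -6, z = -6.

x = -5, y = -6, z = -6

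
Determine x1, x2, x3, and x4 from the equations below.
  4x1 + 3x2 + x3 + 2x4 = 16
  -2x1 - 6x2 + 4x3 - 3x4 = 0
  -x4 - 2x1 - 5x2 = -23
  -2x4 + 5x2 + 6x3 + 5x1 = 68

Row-reduce the augmented matrix:
R1 ← R1 / (4).
R2 ← R2 + 2·R1.
R3 ← R3 + 2·R1.
R4 ← R4 − 5·R1.
R2 ← R2 / (-9/2).
R1 ← R1 − 3/4·R2.
R3 ← R3 + 7/2·R2.
R4 ← R4 − 5/4·R2.
R3 ← R3 / (-3).
R1 ← R1 − 1·R3.
R2 ← R2 + 1·R3.
R4 ← R4 − 6·R3.
R4 ← R4 / (-35/18).
R1 ← R1 − 37/54·R4.
R2 ← R2 + 2/27·R4.
R3 ← R3 + 14/27·R4.
Reading off the reduced rows gives x1 = 1, x2 = 5, x3 = 5, x4 = -4.

x1 = 1, x2 = 5, x3 = 5, x4 = -4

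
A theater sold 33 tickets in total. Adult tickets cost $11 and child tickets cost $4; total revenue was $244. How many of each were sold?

adult tickets: 16, child tickets: 17

Let a = adult tickets, c = child tickets.
  a + c = 33
  4c + 11a = 244
From equation 1: a = 33 − c.
Substitute into equation 2 and solve: c = 17.
Then a = 16.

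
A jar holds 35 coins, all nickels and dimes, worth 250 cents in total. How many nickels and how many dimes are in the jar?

nickels: 20, dimes: 15

Let n = nickels, d = dimes.
  n + d = 35
  5n + 10d = 250
Row-reduce the augmented matrix:
R2 ← R2 − 5·R1.
R2 ← R2 / (5).
R1 ← R1 − 1·R2.
Reading off the reduced rows gives n = 20, d = 15.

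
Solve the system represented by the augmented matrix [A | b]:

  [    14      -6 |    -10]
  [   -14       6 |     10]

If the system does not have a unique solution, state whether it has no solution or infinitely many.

Row-reduce:
R1 ← R1 / (14).
R2 ← R2 + 14·R1.
Rank is 1 with 2 unknowns, leaving x_2 free.

infinitely many solutions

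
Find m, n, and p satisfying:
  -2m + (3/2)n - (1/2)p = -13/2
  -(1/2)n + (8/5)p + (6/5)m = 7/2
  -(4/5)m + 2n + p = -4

m = 5/2, n = -1, p = 0

Row-reduce the augmented matrix:
R1 ← R1 / (-2).
R2 ← R2 − 6/5·R1.
R3 ← R3 + 4/5·R1.
R2 ← R2 / (2/5).
R1 ← R1 + 3/4·R2.
R3 ← R3 − 7/5·R2.
R3 ← R3 / (-67/20).
R1 ← R1 − 43/16·R3.
R2 ← R2 − 13/4·R3.
Reading off the reduced rows gives m = 5/2, n = -1, p = 0.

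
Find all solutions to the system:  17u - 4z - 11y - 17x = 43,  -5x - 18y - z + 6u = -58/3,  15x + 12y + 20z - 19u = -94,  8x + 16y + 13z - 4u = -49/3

x = -1/3, y = 7/3, z = -3, u = 3

Row-reduce the augmented matrix:
R1 ← R1 / (-17).
R2 ← R2 + 5·R1.
R3 ← R3 − 15·R1.
R4 ← R4 − 8·R1.
R2 ← R2 / (-251/17).
R1 ← R1 − 11/17·R2.
R3 ← R3 − 39/17·R2.
R4 ← R4 − 184/17·R2.
R3 ← R3 / (4141/251).
R1 ← R1 − 61/251·R3.
R2 ← R2 + 3/251·R3.
R4 ← R4 − 2823/251·R3.
R4 ← R4 / (30453/4141).
R1 ← R1 + 3725/4141·R4.
R2 ← R2 + 292/4141·R4.
R3 ← R3 + 965/4141·R4.
Reading off the reduced rows gives x = -1/3, y = 7/3, z = -3, u = 3.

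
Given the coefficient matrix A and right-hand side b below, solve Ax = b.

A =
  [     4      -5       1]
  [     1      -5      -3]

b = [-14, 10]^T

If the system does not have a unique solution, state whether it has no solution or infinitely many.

infinitely many solutions

Row-reduce:
R1 ← R1 / (4).
R2 ← R2 − 1·R1.
R2 ← R2 / (-15/4).
R1 ← R1 + 5/4·R2.
Rank is 2 with 3 unknowns, leaving x_3 free.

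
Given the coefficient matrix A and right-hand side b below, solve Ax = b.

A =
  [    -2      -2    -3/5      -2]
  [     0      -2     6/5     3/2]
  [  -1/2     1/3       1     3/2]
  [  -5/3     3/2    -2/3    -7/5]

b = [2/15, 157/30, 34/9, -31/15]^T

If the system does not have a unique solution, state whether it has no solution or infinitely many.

Row-reduce the augmented matrix:
R1 ← R1 / (-2).
R3 ← R3 + 1/2·R1.
R4 ← R4 + 5/3·R1.
R2 ← R2 / (-2).
R1 ← R1 − 1·R2.
R3 ← R3 − 5/6·R2.
R4 ← R4 − 19/6·R2.
R3 ← R3 / (33/20).
R1 ← R1 − 9/10·R3.
R2 ← R2 + 3/5·R3.
R4 ← R4 − 26/15·R3.
R4 ← R4 / (-51/440).
R1 ← R1 − 7/22·R4.
R2 ← R2 − 9/44·R4.
R3 ← R3 − 35/22·R4.
Reading off the reduced rows gives x_1 = -1, x_2 = -2/3, x_3 = 2, x_4 = 1.

x_1 = -1, x_2 = -2/3, x_3 = 2, x_4 = 1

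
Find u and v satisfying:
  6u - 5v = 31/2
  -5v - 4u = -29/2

u = 3, v = 1/2

Row-reduce the augmented matrix:
R1 ← R1 / (6).
R2 ← R2 + 4·R1.
R2 ← R2 / (-25/3).
R1 ← R1 + 5/6·R2.
Reading off the reduced rows gives u = 3, v = 1/2.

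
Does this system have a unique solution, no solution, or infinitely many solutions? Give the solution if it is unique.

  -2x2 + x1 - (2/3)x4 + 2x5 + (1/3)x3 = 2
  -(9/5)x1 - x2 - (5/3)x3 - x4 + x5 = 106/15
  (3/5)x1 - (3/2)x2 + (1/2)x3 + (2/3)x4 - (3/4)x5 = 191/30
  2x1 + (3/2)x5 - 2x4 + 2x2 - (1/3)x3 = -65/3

Row-reduce:
R2 ← R2 + 9/5·R1.
R3 ← R3 − 3/5·R1.
R4 ← R4 − 2·R1.
R2 ← R2 / (-23/5).
R1 ← R1 + 2·R2.
R3 ← R3 + 3/10·R2.
R4 ← R4 − 6·R2.
R3 ← R3 / (17/46).
R1 ← R1 − 55/69·R3.
R2 ← R2 − 16/69·R3.
R4 ← R4 + 55/23·R3.
R4 ← R4 / (73/17).
R1 ← R1 + 355/153·R4.
R2 ← R2 + 43/153·R4.
R3 ← R3 − 167/51·R4.
Rank is 4 with 5 unknowns, leaving x5 free.

infinitely many solutions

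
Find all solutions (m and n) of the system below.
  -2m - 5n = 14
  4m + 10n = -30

no solution

Row-reduce:
R1 ← R1 / (-2).
R2 ← R2 − 4·R1.
Row 2 reduces to 0 = -2, a contradiction. The system is inconsistent.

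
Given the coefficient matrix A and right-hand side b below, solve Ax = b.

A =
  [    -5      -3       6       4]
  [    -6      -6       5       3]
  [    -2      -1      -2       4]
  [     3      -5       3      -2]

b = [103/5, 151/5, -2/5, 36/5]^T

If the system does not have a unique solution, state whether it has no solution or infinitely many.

x_1 = -3, x_2 = -2, x_3 = 1, x_4 = -8/5

Row-reduce the augmented matrix:
R1 ← R1 / (-5).
R2 ← R2 + 6·R1.
R3 ← R3 + 2·R1.
R4 ← R4 − 3·R1.
R2 ← R2 / (-12/5).
R1 ← R1 − 3/5·R2.
R3 ← R3 − 1/5·R2.
R4 ← R4 + 34/5·R2.
R3 ← R3 / (-55/12).
R1 ← R1 + 7/4·R3.
R2 ← R2 − 11/12·R3.
R4 ← R4 − 77/6·R3.
R4 ← R4 / (59/5).
R1 ← R1 + 116/55·R4.
R2 ← R2 − 6/5·R4.
R3 ← R3 + 27/55·R4.
Reading off the reduced rows gives x_1 = -3, x_2 = -2, x_3 = 1, x_4 = -8/5.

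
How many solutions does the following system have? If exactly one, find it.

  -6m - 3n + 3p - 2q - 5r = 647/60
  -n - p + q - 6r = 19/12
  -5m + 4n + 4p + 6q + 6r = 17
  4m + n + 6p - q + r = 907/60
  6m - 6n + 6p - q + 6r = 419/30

Row-reduce the augmented matrix:
R1 ← R1 / (-6).
R3 ← R3 + 5·R1.
R4 ← R4 − 4·R1.
R5 ← R5 − 6·R1.
R2 ← R2 / (-1).
R1 ← R1 − 1/2·R2.
R3 ← R3 − 13/2·R2.
R4 ← R4 + 1·R2.
R5 ← R5 + 9·R2.
R3 ← R3 / (-5).
R1 ← R1 + 1·R3.
R2 ← R2 − 1·R3.
R4 ← R4 − 9·R3.
R5 ← R5 − 18·R3.
R4 ← R4 / (133/6).
R1 ← R1 + 2·R4.
R2 ← R2 − 11/6·R4.
R3 ← R3 + 17/6·R4.
R5 ← R5 − 39·R4.
R5 ← R5 / (23981/665).
R1 ← R1 + 100/133·R5.
R2 ← R2 − 2808/665·R5.
R3 ← R3 + 53/133·R5.
R4 ← R4 + 1447/665·R5.
Reading off the reduced rows gives m = -1/5, n = -1/4, p = 3, q = 4/3, r = -1/2.

m = -1/5, n = -1/4, p = 3, q = 4/3, r = -1/2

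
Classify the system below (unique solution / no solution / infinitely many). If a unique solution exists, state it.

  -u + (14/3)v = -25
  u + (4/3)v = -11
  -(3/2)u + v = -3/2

u = -3, v = -6

Row-reduce the augmented matrix:
R1 ← R1 / (-1).
R2 ← R2 − 1·R1.
R3 ← R3 + 3/2·R1.
R2 ← R2 / (6).
R1 ← R1 + 14/3·R2.
R3 ← R3 + 6·R2.
R3 reduces to 0 = 0, so the extra equation is consistent.
Reading off the reduced rows gives u = -3, v = -6.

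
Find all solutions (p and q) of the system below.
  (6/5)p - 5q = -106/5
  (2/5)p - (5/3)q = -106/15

infinitely many solutions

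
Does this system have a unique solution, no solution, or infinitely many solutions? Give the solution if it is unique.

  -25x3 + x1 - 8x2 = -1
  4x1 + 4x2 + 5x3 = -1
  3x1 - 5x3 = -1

infinitely many solutions

Row-reduce:
R2 ← R2 − 4·R1.
R3 ← R3 − 3·R1.
R2 ← R2 / (36).
R1 ← R1 + 8·R2.
R3 ← R3 − 24·R2.
Rank is 2 with 3 unknowns, leaving x3 free.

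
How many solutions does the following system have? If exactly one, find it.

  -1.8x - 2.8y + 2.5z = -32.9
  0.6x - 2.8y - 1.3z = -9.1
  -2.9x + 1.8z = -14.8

Row-reduce the augmented matrix:
R1 ← R1 / (-9/5).
R2 ← R2 − 3/5·R1.
R3 ← R3 + 29/10·R1.
R2 ← R2 / (-56/15).
R1 ← R1 − 14/9·R2.
R3 ← R3 − 203/45·R2.
R3 ← R3 / (-67/24).
R1 ← R1 + 19/12·R3.
R2 ← R2 − 1/8·R3.
Reading off the reduced rows gives x = 2, y = 6, z = -5.

x = 2, y = 6, z = -5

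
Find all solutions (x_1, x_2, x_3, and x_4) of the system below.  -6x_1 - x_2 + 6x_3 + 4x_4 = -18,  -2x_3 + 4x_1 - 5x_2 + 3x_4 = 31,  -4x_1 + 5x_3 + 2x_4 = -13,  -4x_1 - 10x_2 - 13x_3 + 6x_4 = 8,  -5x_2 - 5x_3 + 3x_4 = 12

Row-reduce:
R1 ← R1 / (-6).
R2 ← R2 − 4·R1.
R3 ← R3 + 4·R1.
R4 ← R4 + 4·R1.
R2 ← R2 / (-17/3).
R1 ← R1 − 1/6·R2.
R3 ← R3 − 2/3·R2.
R4 ← R4 + 28/3·R2.
R5 ← R5 + 5·R2.
R3 ← R3 / (21/17).
R1 ← R1 + 16/17·R3.
R2 ← R2 + 6/17·R3.
R4 ← R4 + 345/17·R3.
R5 ← R5 + 115/17·R3.
R4 ← R4 / (-6).
R1 ← R1 + 1/2·R4.
R2 ← R2 + 1·R4.
R5 ← R5 + 2·R4.
Row 5 reduces to 0 = -1, a contradiction. The system is inconsistent.

no solution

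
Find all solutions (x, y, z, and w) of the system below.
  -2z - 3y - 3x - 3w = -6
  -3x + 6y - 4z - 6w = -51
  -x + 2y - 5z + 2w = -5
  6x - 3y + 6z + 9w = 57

infinitely many solutions

Row-reduce:
R1 ← R1 / (-3).
R2 ← R2 + 3·R1.
R3 ← R3 + 1·R1.
R4 ← R4 − 6·R1.
R2 ← R2 / (9).
R1 ← R1 − 1·R2.
R3 ← R3 − 3·R2.
R4 ← R4 + 9·R2.
R3 ← R3 / (-11/3).
R1 ← R1 − 8/9·R3.
R2 ← R2 + 2/9·R3.
Rank is 3 with 4 unknowns, leaving w free.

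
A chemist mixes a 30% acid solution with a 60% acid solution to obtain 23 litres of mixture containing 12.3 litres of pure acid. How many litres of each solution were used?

Let a = litres of solution A, b = litres of solution B.
  a + b = 23
  (3/10)a + (3/5)b = 123/10
Row-reduce the augmented matrix:
R2 ← R2 − 3/10·R1.
R2 ← R2 / (3/10).
R1 ← R1 − 1·R2.
Reading off the reduced rows gives a = 5, b = 18.

litres of solution A: 5, litres of solution B: 18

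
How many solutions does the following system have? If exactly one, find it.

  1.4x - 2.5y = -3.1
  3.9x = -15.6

x = -4, y = -1

Row-reduce the augmented matrix:
R1 ← R1 / (7/5).
R2 ← R2 − 39/10·R1.
R2 ← R2 / (195/28).
R1 ← R1 + 25/14·R2.
Reading off the reduced rows gives x = -4, y = -1.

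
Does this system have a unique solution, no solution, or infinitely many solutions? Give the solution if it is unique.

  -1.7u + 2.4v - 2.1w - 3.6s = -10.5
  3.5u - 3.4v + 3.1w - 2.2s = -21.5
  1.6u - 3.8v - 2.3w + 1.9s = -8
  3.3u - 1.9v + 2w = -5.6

u = 0, v = 4, w = 1, s = 5

Row-reduce the augmented matrix:
R1 ← R1 / (-17/10).
R2 ← R2 − 7/2·R1.
R3 ← R3 − 8/5·R1.
R4 ← R4 − 33/10·R1.
R2 ← R2 / (131/85).
R1 ← R1 + 24/17·R2.
R3 ← R3 + 131/85·R2.
R4 ← R4 − 469/170·R2.
R3 ← R3 / (-11/2).
R1 ← R1 − 15/131·R3.
R2 ← R2 + 104/131·R3.
R4 ← R4 − 149/1310·R3.
R4 ← R4 / (359818/36025).
R1 ← R1 + 9969/1441·R4.
R2 ← R2 + 33391/7205·R4.
R3 ← R3 − 111/55·R4.
Reading off the reduced rows gives u = 0, v = 4, w = 1, s = 5.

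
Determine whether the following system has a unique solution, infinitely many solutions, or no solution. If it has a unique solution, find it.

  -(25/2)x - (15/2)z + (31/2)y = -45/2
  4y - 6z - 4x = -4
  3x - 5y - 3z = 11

Row-reduce:
R1 ← R1 / (-25/2).
R2 ← R2 + 4·R1.
R3 ← R3 − 3·R1.
R2 ← R2 / (-24/25).
R1 ← R1 + 31/25·R2.
R3 ← R3 + 32/25·R2.
Row 3 reduces to 0 = 4/3, a contradiction. The system is inconsistent.

no solution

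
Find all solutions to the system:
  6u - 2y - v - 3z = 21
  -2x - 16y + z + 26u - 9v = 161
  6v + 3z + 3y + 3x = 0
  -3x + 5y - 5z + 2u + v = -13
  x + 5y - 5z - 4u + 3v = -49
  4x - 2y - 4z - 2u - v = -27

x = -1, y = -1, z = 4, u = 5, v = -1

Row-reduce the augmented matrix:
Swap R1 and R2.
R1 ← R1 / (-2).
R3 ← R3 − 3·R1.
R4 ← R4 + 3·R1.
R5 ← R5 − 1·R1.
R6 ← R6 − 4·R1.
R2 ← R2 / (-2).
R1 ← R1 − 8·R2.
R3 ← R3 + 21·R2.
R4 ← R4 − 29·R2.
R5 ← R5 + 3·R2.
R6 ← R6 + 34·R2.
R3 ← R3 / (36).
R1 ← R1 + 25/2·R3.
R2 ← R2 − 3/2·R3.
R4 ← R4 + 50·R3.
R6 ← R6 − 49·R3.
R4 ← R4 / (50/3).
R1 ← R1 − 8/3·R4.
R2 ← R2 + 2·R4.
R3 ← R3 + 2/3·R4.
R6 ← R6 + 58/3·R4.
Swap R5 and R6.
R5 ← R5 / (-5/4).
R1 ← R1 − 7/8·R5.
R2 ← R2 − 7/8·R5.
R3 ← R3 − 1/4·R5.
R4 ← R4 − 1/4·R5.
R6 reduces to 0 = 0, so the extra equation is consistent.
Reading off the reduced rows gives x = -1, y = -1, z = 4, u = 5, v = -1.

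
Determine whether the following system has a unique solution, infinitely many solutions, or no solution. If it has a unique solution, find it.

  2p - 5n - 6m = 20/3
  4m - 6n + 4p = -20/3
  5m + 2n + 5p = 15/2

m = -5/3, n = 5/3, p = 5/2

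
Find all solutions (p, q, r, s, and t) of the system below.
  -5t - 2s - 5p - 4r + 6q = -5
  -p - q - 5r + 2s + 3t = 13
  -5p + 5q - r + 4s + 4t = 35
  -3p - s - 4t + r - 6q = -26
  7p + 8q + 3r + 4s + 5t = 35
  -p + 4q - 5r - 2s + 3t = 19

no solution

Row-reduce:
R1 ← R1 / (-5).
R2 ← R2 + 1·R1.
R3 ← R3 + 5·R1.
R4 ← R4 + 3·R1.
R5 ← R5 − 7·R1.
R6 ← R6 + 1·R1.
R2 ← R2 / (-11/5).
R1 ← R1 + 6/5·R2.
R3 ← R3 + 1·R2.
R4 ← R4 + 48/5·R2.
R5 ← R5 − 82/5·R2.
R6 ← R6 − 14/5·R2.
R3 ← R3 / (54/11).
R1 ← R1 − 34/11·R3.
R2 ← R2 − 21/11·R3.
R4 ← R4 − 239/11·R3.
R5 ← R5 + 373/11·R3.
R6 ← R6 + 105/11·R3.
R4 ← R4 / (-32).
R1 ← R1 + 4·R4.
R2 ← R2 + 3·R4.
R3 ← R3 − 1·R4.
R5 ← R5 − 53·R4.
R6 ← R6 − 11·R4.
R5 ← R5 / (-9997/1728).
R1 ← R1 − 83/144·R5.
R2 ← R2 − 19/192·R5.
R3 ← R3 + 185/1728·R5.
R4 ← R4 − 2713/1728·R5.
R6 ← R6 − 9997/1728·R5.
Row 6 reduces to 0 = 2, a contradiction. The system is inconsistent.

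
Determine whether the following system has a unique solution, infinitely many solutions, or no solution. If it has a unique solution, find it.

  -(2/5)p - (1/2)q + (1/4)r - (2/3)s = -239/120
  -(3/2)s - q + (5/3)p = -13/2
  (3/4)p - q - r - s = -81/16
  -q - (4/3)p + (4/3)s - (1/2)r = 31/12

p = -3/4, q = 3/2, r = 1/2, s = 5/2

Row-reduce the augmented matrix:
R1 ← R1 / (-2/5).
R2 ← R2 − 5/3·R1.
R3 ← R3 − 3/4·R1.
R4 ← R4 + 4/3·R1.
R2 ← R2 / (-37/12).
R1 ← R1 − 5/4·R2.
R3 ← R3 + 31/16·R2.
R4 ← R4 − 2/3·R2.
R3 ← R3 / (-351/296).
R1 ← R1 + 15/74·R3.
R2 ← R2 + 25/74·R3.
R4 ← R4 + 41/37·R3.
R4 ← R4 / (2339/1053).
R1 ← R1 + 50/351·R4.
R2 ← R2 − 2659/2106·R4.
R3 ← R3 + 389/1053·R4.
Reading off the reduced rows gives p = -3/4, q = 3/2, r = 1/2, s = 5/2.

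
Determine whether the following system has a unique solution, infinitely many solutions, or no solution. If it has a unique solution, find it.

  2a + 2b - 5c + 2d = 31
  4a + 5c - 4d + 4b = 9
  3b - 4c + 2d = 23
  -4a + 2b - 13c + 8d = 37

infinitely many solutions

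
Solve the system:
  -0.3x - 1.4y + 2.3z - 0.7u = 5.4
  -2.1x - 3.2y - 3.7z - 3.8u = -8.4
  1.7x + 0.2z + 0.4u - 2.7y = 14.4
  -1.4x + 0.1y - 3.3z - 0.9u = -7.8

x = -1, y = -5, z = 1, u = 6

Row-reduce the augmented matrix:
R1 ← R1 / (-3/10).
R2 ← R2 + 21/10·R1.
R3 ← R3 − 17/10·R1.
R4 ← R4 + 7/5·R1.
R2 ← R2 / (33/5).
R1 ← R1 − 14/3·R2.
R3 ← R3 + 319/30·R2.
R4 ← R4 − 199/30·R2.
R3 ← R3 / (-56/3).
R1 ← R1 − 19/3·R3.
R2 ← R2 + 3·R3.
R4 ← R4 − 88/15·R3.
R4 ← R4 / (122/175).
R1 ← R1 − 3181/3360·R4.
R2 ← R2 − 1529/3360·R4.
R3 ← R3 − 323/3360·R4.
Reading off the reduced rows gives x = -1, y = -5, z = 1, u = 6.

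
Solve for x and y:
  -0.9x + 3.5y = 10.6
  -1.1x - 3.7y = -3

Row-reduce the augmented matrix:
R1 ← R1 / (-9/10).
R2 ← R2 + 11/10·R1.
R2 ← R2 / (-359/45).
R1 ← R1 + 35/9·R2.
Reading off the reduced rows gives x = -4, y = 2.

x = -4, y = 2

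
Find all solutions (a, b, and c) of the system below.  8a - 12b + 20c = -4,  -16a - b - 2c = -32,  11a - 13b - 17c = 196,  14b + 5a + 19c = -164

a = 3, b = -6, c = -5

Row-reduce the augmented matrix:
R1 ← R1 / (8).
R2 ← R2 + 16·R1.
R3 ← R3 − 11·R1.
R4 ← R4 − 5·R1.
R2 ← R2 / (-25).
R1 ← R1 + 3/2·R2.
R3 ← R3 − 7/2·R2.
R4 ← R4 − 43/2·R2.
R3 ← R3 / (-1959/50).
R1 ← R1 − 11/50·R3.
R2 ← R2 + 38/25·R3.
R4 ← R4 − 1959/50·R3.
R4 reduces to 0 = 0, so the extra equation is consistent.
Reading off the reduced rows gives a = 3, b = -6, c = -5.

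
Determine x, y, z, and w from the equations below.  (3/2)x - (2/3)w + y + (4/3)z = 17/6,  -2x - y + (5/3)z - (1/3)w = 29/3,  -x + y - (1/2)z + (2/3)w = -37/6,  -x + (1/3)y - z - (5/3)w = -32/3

x = 1, y = -4, z = 5, w = 2

Row-reduce the augmented matrix:
R1 ← R1 / (3/2).
R2 ← R2 + 2·R1.
R3 ← R3 + 1·R1.
R4 ← R4 + 1·R1.
R2 ← R2 / (1/3).
R1 ← R1 − 2/3·R2.
R3 ← R3 − 5/3·R2.
R4 ← R4 − 1·R2.
R3 ← R3 / (-101/6).
R1 ← R1 + 6·R3.
R2 ← R2 − 31/3·R3.
R4 ← R4 + 94/9·R3.
R4 ← R4 / (-2158/909).
R1 ← R1 + 26/101·R4.
R2 ← R2 − 67/303·R4.
R3 ← R3 + 38/101·R4.
Reading off the reduced rows gives x = 1, y = -4, z = 5, w = 2.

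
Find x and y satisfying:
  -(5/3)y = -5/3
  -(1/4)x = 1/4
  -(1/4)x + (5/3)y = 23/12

Row-reduce the augmented matrix:
Swap R1 and R2.
R1 ← R1 / (-1/4).
R3 ← R3 + 1/4·R1.
R2 ← R2 / (-5/3).
R3 ← R3 − 5/3·R2.
R3 reduces to 0 = 0, so the extra equation is consistent.
Reading off the reduced rows gives x = -1, y = 1.

x = -1, y = 1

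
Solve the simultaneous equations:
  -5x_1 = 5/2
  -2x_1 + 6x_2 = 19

Row-reduce the augmented matrix:
R1 ← R1 / (-5).
R2 ← R2 + 2·R1.
R2 ← R2 / (6).
Reading off the reduced rows gives x_1 = -1/2, x_2 = 3.

x_1 = -1/2, x_2 = 3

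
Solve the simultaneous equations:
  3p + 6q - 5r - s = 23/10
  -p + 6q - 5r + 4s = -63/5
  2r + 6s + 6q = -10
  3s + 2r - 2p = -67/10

p = 3/5, q = 1/2, r = 1, s = -5/2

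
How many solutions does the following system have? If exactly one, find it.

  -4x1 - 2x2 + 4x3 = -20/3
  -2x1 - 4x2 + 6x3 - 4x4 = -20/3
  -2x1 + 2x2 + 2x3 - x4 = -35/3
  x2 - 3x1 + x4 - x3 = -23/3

x1 = 8/3, x2 = -2, x3 = 0, x4 = 7/3

Row-reduce the augmented matrix:
R1 ← R1 / (-4).
R2 ← R2 + 2·R1.
R3 ← R3 + 2·R1.
R4 ← R4 + 3·R1.
R2 ← R2 / (-3).
R1 ← R1 − 1/2·R2.
R3 ← R3 − 3·R2.
R4 ← R4 − 5/2·R2.
R3 ← R3 / (4).
R1 ← R1 + 1/3·R3.
R2 ← R2 + 4/3·R3.
R4 ← R4 + 2/3·R3.
R4 ← R4 / (-19/6).
R1 ← R1 + 13/12·R4.
R2 ← R2 + 1/3·R4.
R3 ← R3 + 5/4·R4.
Reading off the reduced rows gives x1 = 8/3, x2 = -2, x3 = 0, x4 = 7/3.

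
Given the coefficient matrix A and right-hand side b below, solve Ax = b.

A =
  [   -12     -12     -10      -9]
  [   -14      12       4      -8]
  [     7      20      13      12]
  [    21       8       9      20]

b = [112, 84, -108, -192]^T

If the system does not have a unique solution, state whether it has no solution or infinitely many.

infinitely many solutions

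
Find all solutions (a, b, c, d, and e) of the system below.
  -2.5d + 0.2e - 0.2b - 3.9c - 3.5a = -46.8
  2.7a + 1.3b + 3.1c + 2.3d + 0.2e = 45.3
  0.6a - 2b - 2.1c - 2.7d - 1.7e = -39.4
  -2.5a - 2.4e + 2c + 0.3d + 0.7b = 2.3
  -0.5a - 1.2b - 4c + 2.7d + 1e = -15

a = 3, b = 5, c = 6, d = 5, e = 3

Row-reduce the augmented matrix:
R1 ← R1 / (-7/2).
R2 ← R2 − 27/10·R1.
R3 ← R3 − 3/5·R1.
R4 ← R4 + 5/2·R1.
R5 ← R5 + 1/2·R1.
R2 ← R2 / (401/350).
R1 ← R1 − 2/35·R2.
R3 ← R3 + 356/175·R2.
R4 ← R4 − 59/70·R2.
R5 ← R5 + 41/35·R2.
R3 ← R3 / (-10451/4010).
R1 ← R1 − 445/401·R3.
R2 ← R2 − 32/401·R3.
R4 ← R4 − 18921/4010·R3.
R5 ← R5 + 13431/4010·R3.
R4 ← R4 / (-39679/14930).
R1 ← R1 + 3716/10451·R4.
R2 ← R2 − 2598/10451·R4.
R3 ← R3 − 9901/10451·R4.
R5 ← R5 − 690813/104510·R4.
R5 ← R5 / (-12463756/1388765).
R1 ← R1 − 30539/277753·R5.
R2 ← R2 + 44522/277753·R5.
R3 ← R3 + 352918/277753·R5.
R4 ← R4 − 69877/39679·R5.
Reading off the reduced rows gives a = 3, b = 5, c = 6, d = 5, e = 3.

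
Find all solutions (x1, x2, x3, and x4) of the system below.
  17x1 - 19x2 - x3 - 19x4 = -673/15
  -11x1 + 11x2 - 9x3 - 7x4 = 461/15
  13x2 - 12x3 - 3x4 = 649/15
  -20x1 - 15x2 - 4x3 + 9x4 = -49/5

Row-reduce the augmented matrix:
R1 ← R1 / (17).
R2 ← R2 + 11·R1.
R4 ← R4 + 20·R1.
R2 ← R2 / (-22/17).
R1 ← R1 + 19/17·R2.
R3 ← R3 − 13·R2.
R4 ← R4 + 635/17·R2.
R3 ← R3 / (-1198/11).
R1 ← R1 − 91/11·R3.
R2 ← R2 − 82/11·R3.
R4 ← R4 − 3006/11·R3.
R4 ← R4 / (29766/599).
R1 ← R1 − 713/1198·R4.
R2 ← R2 − 861/599·R4.
R3 ← R3 − 2165/1198·R4.
Reading off the reduced rows gives x1 = 0, x2 = 5/3, x3 = -2, x4 = 4/5.

x1 = 0, x2 = 5/3, x3 = -2, x4 = 4/5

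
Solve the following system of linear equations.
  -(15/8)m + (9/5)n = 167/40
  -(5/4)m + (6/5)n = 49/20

no solution

Row-reduce:
R1 ← R1 / (-15/8).
R2 ← R2 + 5/4·R1.
Row 2 reduces to 0 = -1/3, a contradiction. The system is inconsistent.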